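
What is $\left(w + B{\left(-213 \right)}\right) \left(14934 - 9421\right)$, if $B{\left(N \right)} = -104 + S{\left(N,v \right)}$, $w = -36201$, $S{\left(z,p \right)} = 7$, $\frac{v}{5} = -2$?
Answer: $-200110874$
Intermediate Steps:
$v = -10$ ($v = 5 \left(-2\right) = -10$)
$B{\left(N \right)} = -97$ ($B{\left(N \right)} = -104 + 7 = -97$)
$\left(w + B{\left(-213 \right)}\right) \left(14934 - 9421\right) = \left(-36201 - 97\right) \left(14934 - 9421\right) = \left(-36298\right) 5513 = -200110874$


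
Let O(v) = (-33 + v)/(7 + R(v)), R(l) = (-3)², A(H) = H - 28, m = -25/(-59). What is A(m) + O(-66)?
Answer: -31873/944 ≈ -33.764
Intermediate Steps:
m = 25/59 (m = -25*(-1/59) = 25/59 ≈ 0.42373)
A(H) = -28 + H
R(l) = 9
O(v) = -33/16 + v/16 (O(v) = (-33 + v)/(7 + 9) = (-33 + v)/16 = (-33 + v)*(1/16) = -33/16 + v/16)
A(m) + O(-66) = (-28 + 25/59) + (-33/16 + (1/16)*(-66)) = -1627/59 + (-33/16 - 33/8) = -1627/59 - 99/16 = -31873/944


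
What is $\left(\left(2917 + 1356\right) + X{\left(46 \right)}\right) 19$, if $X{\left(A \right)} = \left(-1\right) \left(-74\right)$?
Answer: $82593$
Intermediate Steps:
$X{\left(A \right)} = 74$
$\left(\left(2917 + 1356\right) + X{\left(46 \right)}\right) 19 = \left(\left(2917 + 1356\right) + 74\right) 19 = \left(4273 + 74\right) 19 = 4347 \cdot 19 = 82593$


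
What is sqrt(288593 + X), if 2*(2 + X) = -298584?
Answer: sqrt(139299) ≈ 373.23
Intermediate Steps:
X = -149294 (X = -2 + (1/2)*(-298584) = -2 - 149292 = -149294)
sqrt(288593 + X) = sqrt(288593 - 149294) = sqrt(139299)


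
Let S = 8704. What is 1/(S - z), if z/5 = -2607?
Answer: 1/21739 ≈ 4.6000e-5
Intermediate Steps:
z = -13035 (z = 5*(-2607) = -13035)
1/(S - z) = 1/(8704 - 1*(-13035)) = 1/(8704 + 13035) = 1/21739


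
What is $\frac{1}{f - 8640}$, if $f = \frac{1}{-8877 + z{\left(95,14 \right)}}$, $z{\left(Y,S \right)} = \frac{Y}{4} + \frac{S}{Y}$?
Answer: $- \frac{3364179}{29066506940} \approx -0.00011574$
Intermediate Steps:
$z{\left(Y,S \right)} = \frac{Y}{4} + \frac{S}{Y}$ ($z{\left(Y,S \right)} = Y \frac{1}{4} + \frac{S}{Y} = \frac{Y}{4} + \frac{S}{Y}$)
$f = - \frac{380}{3364179}$ ($f = \frac{1}{-8877 + \left(\frac{1}{4} \cdot 95 + \frac{14}{95}\right)} = \frac{1}{-8877 + \left(\frac{95}{4} + 14 \cdot \frac{1}{95}\right)} = \frac{1}{-8877 + \left(\frac{95}{4} + \frac{14}{95}\right)} = \frac{1}{-8877 + \frac{9081}{380}} = \frac{1}{- \frac{3364179}{380}} = - \frac{380}{3364179} \approx -0.00011295$)
$\frac{1}{f - 8640} = \frac{1}{- \frac{380}{3364179} - 8640} = \frac{1}{- \frac{29066506940}{3364179}} = - \frac{3364179}{29066506940}$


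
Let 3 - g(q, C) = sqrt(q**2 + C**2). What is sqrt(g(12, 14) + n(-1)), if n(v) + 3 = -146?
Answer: sqrt(-146 - 2*sqrt(85)) ≈ 12.823*I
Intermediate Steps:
g(q, C) = 3 - sqrt(C**2 + q**2) (g(q, C) = 3 - sqrt(q**2 + C**2) = 3 - sqrt(C**2 + q**2))
n(v) = -149 (n(v) = -3 - 146 = -149)
sqrt(g(12, 14) + n(-1)) = sqrt((3 - sqrt(14**2 + 12**2)) - 149) = sqrt((3 - sqrt(196 + 144)) - 149) = sqrt((3 - sqrt(340)) - 149) = sqrt((3 - 2*sqrt(85)) - 149) = sqrt(-146 - 2*sqrt(85))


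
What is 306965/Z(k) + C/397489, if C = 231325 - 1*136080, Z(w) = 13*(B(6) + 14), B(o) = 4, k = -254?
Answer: 122037498215/93012426 ≈ 1312.1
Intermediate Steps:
Z(w) = 234 (Z(w) = 13*(4 + 14) = 13*18 = 234)
C = 95245 (C = 231325 - 136080 = 95245)
306965/Z(k) + C/397489 = 306965/234 + 95245/397489 = 122037498215/93012426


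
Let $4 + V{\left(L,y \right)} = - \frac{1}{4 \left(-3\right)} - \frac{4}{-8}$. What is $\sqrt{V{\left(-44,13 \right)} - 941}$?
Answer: $\frac{i \sqrt{33999}}{6} \approx 30.731 i$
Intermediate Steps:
$V{\left(L,y \right)} = - \frac{41}{12}$ ($V{\left(L,y \right)} = -4 - \left(- \frac{1}{2} + \frac{1}{4 \left(-3\right)}\right) = -4 - - \frac{7}{12} = -4 + \left(\left(-1\right) \left(- \frac{1}{12}\right) + \frac{1}{2}\right) = -4 + \left(\frac{1}{12} + \frac{1}{2}\right) = -4 + \frac{7}{12} = - \frac{41}{12}$)
$\sqrt{V{\left(-44,13 \right)} - 941} = \sqrt{- \frac{41}{12} - 941} = \sqrt{- \frac{11333}{12}} = \frac{i \sqrt{33999}}{6}$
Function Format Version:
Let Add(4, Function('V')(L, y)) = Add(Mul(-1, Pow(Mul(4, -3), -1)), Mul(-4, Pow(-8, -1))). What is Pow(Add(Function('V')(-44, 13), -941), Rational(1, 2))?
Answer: Mul(Rational(1, 6), I, Pow(33999, Rational(1, 2))) ≈ Mul(30.731, I)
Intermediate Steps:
Function('V')(L, y) = Rational(-41, 12) (Function('V')(L, y) = Add(-4, Add(Mul(-1, Pow(Mul(4, -3), -1)), Mul(-4, Pow(-8, -1)))) = Add(-4, Add(Mul(-1, Pow(-12, -1)), Mul(-4, Rational(-1, 8)))) = Add(-4, Add(Mul(-1, Rational(-1, 12)), Rational(1, 2))) = Add(-4, Add(Rational(1, 12), Rational(1, 2))) = Add(-4, Rational(7, 12)) = Rational(-41, 12))
Pow(Add(Function('V')(-44, 13), -941), Rational(1, 2)) = Pow(Add(Rational(-41, 12), -941), Rational(1, 2)) = Pow(Rational(-11333, 12), Rational(1, 2)) = Mul(Rational(1, 6), I, Pow(33999, Rational(1, 2)))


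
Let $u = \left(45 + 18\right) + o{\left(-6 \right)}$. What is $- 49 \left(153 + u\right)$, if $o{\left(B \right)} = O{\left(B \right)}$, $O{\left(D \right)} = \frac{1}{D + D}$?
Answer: $- \frac{126959}{12} \approx -10580.0$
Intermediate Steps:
$O{\left(D \right)} = \frac{1}{2 D}$
$o{\left(B \right)} = \frac{1}{2 B}$
$u = \frac{755}{12}$ ($u = \left(45 + 18\right) + \frac{1}{2 \left(-6\right)} = 63 + \frac{1}{2} \left(- \frac{1}{6}\right) = 63 - \frac{1}{12} = \frac{755}{12} \approx 62.917$)
$- 49 \left(153 + u\right) = - 49 \left(153 + \frac{755}{12}\right) = \left(-49\right) \frac{2591}{12} = - \frac{126959}{12}$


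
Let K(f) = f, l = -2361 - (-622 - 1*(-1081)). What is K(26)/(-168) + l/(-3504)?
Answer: 1993/3066 ≈ 0.65003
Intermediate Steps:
l = -2820 (l = -2361 - (-622 + 1081) = -2361 - 1*459 = -2361 - 459 = -2820)
K(26)/(-168) + l/(-3504) = 26/(-168) - 2820/(-3504) = 26*(-1/168) - 2820*(-1/3504) = -13/84 + 235/292 = 1993/3066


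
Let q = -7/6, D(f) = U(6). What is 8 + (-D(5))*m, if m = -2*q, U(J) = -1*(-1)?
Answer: 17/3 ≈ 5.6667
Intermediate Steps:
U(J) = 1
D(f) = 1
q = -7/6 (q = -7*⅙ = -7/6 ≈ -1.1667)
m = 7/3 (m = -2*(-7/6) = 7/3 ≈ 2.3333)
8 + (-D(5))*m = 8 - 1*1*(7/3) = 8 - 1*7/3 = 8 - 7/3 = 17/3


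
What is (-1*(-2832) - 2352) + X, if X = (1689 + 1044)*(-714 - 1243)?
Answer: -5348001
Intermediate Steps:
X = -5348481 (X = 2733*(-1957) = -5348481)
(-1*(-2832) - 2352) + X = (-1*(-2832) - 2352) - 5348481 = (2832 - 2352) - 5348481 = 480 - 5348481 = -5348001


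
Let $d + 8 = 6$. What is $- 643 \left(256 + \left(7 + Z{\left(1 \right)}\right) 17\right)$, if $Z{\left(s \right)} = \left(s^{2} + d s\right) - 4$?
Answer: $-186470$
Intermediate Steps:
$d = -2$ ($d = -8 + 6 = -2$)
$Z{\left(s \right)} = -4 + s^{2} - 2 s$ ($Z{\left(s \right)} = \left(s^{2} - 2 s\right) - 4 = -4 + s^{2} - 2 s$)
$- 643 \left(256 + \left(7 + Z{\left(1 \right)}\right) 17\right) = - 643 \left(256 + \left(7 - \left(6 - 1\right)\right) 17\right) = - 643 \left(256 + \left(7 - 5\right) 17\right) = - 643 \left(256 + 2 \cdot 17\right) = - 643 \left(256 + 34\right) = \left(-643\right) 290 = -186470$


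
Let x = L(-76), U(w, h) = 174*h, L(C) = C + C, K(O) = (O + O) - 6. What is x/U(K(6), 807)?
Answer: -76/70209 ≈ -0.0010825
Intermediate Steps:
K(O) = -6 + 2*O (K(O) = 2*O - 6 = -6 + 2*O)
L(C) = 2*C
x = -152 (x = 2*(-76) = -152)
x/U(K(6), 807) = -152/(174*807) = -152/140418 = -152*1/140418 = -76/70209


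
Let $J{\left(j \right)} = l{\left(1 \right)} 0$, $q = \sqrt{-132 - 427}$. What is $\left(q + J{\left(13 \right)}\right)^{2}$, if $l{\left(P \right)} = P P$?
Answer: $-559$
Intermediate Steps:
$l{\left(P \right)} = P^{2}$
$q = i \sqrt{559}$ ($q = \sqrt{-559} = i \sqrt{559} \approx 23.643 i$)
$J{\left(j \right)} = 0$ ($J{\left(j \right)} = 1^{2} \cdot 0 = 1 \cdot 0 = 0$)
$\left(q + J{\left(13 \right)}\right)^{2} = \left(i \sqrt{559} + 0\right)^{2} = \left(i \sqrt{559}\right)^{2} = -559$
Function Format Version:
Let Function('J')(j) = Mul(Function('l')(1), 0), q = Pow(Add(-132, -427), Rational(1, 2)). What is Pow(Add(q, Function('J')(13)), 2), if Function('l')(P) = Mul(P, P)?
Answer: -559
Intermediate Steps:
Function('l')(P) = Pow(P, 2)
q = Mul(I, Pow(559, Rational(1, 2))) (q = Pow(-559, Rational(1, 2)) = Mul(I, Pow(559, Rational(1, 2))) ≈ Mul(23.643, I))
Function('J')(j) = 0 (Function('J')(j) = Mul(Pow(1, 2), 0) = Mul(1, 0) = 0)
Pow(Add(q, Function('J')(13)), 2) = Pow(Add(Mul(I, Pow(559, Rational(1, 2))), 0), 2) = Pow(Mul(I, Pow(559, Rational(1, 2))), 2) = -559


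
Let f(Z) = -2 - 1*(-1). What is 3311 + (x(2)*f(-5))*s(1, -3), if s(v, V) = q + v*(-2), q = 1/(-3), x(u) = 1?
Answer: 9940/3 ≈ 3313.3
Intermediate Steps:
f(Z) = -1 (f(Z) = -2 + 1 = -1)
q = -⅓ (q = 1*(-⅓) = -⅓ ≈ -0.33333)
s(v, V) = -⅓ - 2*v (s(v, V) = -⅓ + v*(-2) = -⅓ - 2*v)
3311 + (x(2)*f(-5))*s(1, -3) = 3311 + (1*(-1))*(-⅓ - 2*1) = 3311 - (-⅓ - 2) = 3311 - 1*(-7/3) = 3311 + 7/3 = 9940/3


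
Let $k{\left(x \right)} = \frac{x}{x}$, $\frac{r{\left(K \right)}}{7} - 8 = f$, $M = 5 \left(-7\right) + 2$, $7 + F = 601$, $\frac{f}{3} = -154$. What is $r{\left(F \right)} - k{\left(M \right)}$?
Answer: $-3179$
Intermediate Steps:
$f = -462$ ($f = 3 \left(-154\right) = -462$)
$F = 594$ ($F = -7 + 601 = 594$)
$M = -33$ ($M = -35 + 2 = -33$)
$r{\left(K \right)} = -3178$ ($r{\left(K \right)} = 56 + 7 \left(-462\right) = 56 - 3234 = -3178$)
$k{\left(x \right)} = 1$
$r{\left(F \right)} - k{\left(M \right)} = -3178 - 1 = -3179$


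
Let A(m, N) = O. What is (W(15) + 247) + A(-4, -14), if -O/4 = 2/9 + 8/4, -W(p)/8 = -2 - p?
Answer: 3367/9 ≈ 374.11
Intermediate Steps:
W(p) = 16 + 8*p (W(p) = -8*(-2 - p) = 16 + 8*p)
O = -80/9 (O = -4*(2/9 + 8/4) = -4*(2*(1/9) + 8*(1/4)) = -4*(2/9 + 2) = -4*20/9 = -80/9 ≈ -8.8889)
A(m, N) = -80/9
(W(15) + 247) + A(-4, -14) = ((16 + 8*15) + 247) - 80/9 = ((16 + 120) + 247) - 80/9 = (136 + 247) - 80/9 = 383 - 80/9 = 3367/9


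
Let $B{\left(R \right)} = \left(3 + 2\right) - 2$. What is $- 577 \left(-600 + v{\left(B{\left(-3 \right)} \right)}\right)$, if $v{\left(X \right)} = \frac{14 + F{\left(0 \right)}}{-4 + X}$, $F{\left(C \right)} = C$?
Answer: $354278$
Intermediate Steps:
$B{\left(R \right)} = 3$ ($B{\left(R \right)} = 5 - 2 = 3$)
$v{\left(X \right)} = \frac{14}{-4 + X}$ ($v{\left(X \right)} = \frac{14 + 0}{-4 + X} = \frac{14}{-4 + X}$)
$- 577 \left(-600 + v{\left(B{\left(-3 \right)} \right)}\right) = - 577 \left(-600 + \frac{14}{-4 + 3}\right) = - 577 \left(-600 + \frac{14}{-1}\right) = - 577 \left(-600 + 14 \left(-1\right)\right) = - 577 \left(-600 - 14\right) = \left(-577\right) \left(-614\right) = 354278$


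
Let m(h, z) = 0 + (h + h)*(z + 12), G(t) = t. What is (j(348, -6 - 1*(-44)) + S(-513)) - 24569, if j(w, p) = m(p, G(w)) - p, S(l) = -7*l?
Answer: 6344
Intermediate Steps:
m(h, z) = 2*h*(12 + z) (m(h, z) = 0 + (2*h)*(12 + z) = 0 + 2*h*(12 + z) = 2*h*(12 + z))
j(w, p) = -p + 2*p*(12 + w) (j(w, p) = 2*p*(12 + w) - p = -p + 2*p*(12 + w))
(j(348, -6 - 1*(-44)) + S(-513)) - 24569 = ((-6 - 1*(-44))*(23 + 2*348) - 7*(-513)) - 24569 = ((-6 + 44)*(23 + 696) + 3591) - 24569 = (38*719 + 3591) - 24569 = (27322 + 3591) - 24569 = 30913 - 24569 = 6344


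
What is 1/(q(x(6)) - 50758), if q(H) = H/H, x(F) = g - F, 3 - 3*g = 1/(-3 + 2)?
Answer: -1/50757 ≈ -1.9702e-5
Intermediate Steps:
g = 4/3 (g = 1 - 1/(3*(-3 + 2)) = 1 - ⅓/(-1) = 1 - ⅓*(-1) = 1 + ⅓ = 4/3 ≈ 1.3333)
x(F) = 4/3 - F
q(H) = 1
1/(q(x(6)) - 50758) = 1/(1 - 50758) = 1/(-50757) = -1/50757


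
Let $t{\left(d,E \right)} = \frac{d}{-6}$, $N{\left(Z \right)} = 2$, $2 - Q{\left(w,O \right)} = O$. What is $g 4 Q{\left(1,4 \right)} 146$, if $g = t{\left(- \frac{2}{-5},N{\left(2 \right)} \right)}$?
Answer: $\frac{1168}{15} \approx 77.867$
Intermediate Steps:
$Q{\left(w,O \right)} = 2 - O$
$t{\left(d,E \right)} = - \frac{d}{6}$ ($t{\left(d,E \right)} = d \left(- \frac{1}{6}\right) = - \frac{d}{6}$)
$g = - \frac{1}{15}$ ($g = - \frac{\left(-2\right) \frac{1}{-5}}{6} = - \frac{\left(-2\right) \left(- \frac{1}{5}\right)}{6} = \left(- \frac{1}{6}\right) \frac{2}{5} = - \frac{1}{15} \approx -0.066667$)
$g 4 Q{\left(1,4 \right)} 146 = - \frac{4 \left(2 - 4\right)}{15} \cdot 146 = - \frac{4 \left(-2\right)}{15} \cdot 146 = \left(- \frac{1}{15}\right) \left(-8\right) 146 = \frac{8}{15} \cdot 146 = \frac{1168}{15}$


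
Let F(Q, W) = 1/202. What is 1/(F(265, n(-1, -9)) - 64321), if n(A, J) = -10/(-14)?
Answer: -202/12992841 ≈ -1.5547e-5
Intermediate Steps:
n(A, J) = 5/7 (n(A, J) = -10*(-1/14) = 5/7)
F(Q, W) = 1/202
1/(F(265, n(-1, -9)) - 64321) = 1/(1/202 - 64321) = 1/(-12992841/202) = -202/12992841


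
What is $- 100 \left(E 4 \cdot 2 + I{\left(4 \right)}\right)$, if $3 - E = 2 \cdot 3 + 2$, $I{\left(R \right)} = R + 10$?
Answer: $2600$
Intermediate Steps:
$I{\left(R \right)} = 10 + R$
$E = -5$ ($E = 3 - \left(2 \cdot 3 + 2\right) = 3 - \left(6 + 2\right) = 3 - 8 = -5$)
$- 100 \left(E 4 \cdot 2 + I{\left(4 \right)}\right) = - 100 \left(\left(-5\right) 4 \cdot 2 + \left(10 + 4\right)\right) = - 100 \left(\left(-20\right) 2 + 14\right) = - 100 \left(-40 + 14\right) = \left(-100\right) \left(-26\right) = 2600$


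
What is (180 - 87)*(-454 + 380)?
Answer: -6882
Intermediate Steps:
(180 - 87)*(-454 + 380) = 93*(-74) = -6882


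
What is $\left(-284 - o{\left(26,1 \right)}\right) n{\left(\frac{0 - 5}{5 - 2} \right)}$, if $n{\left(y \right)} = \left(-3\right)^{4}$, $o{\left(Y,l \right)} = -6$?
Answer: $-22518$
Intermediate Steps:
$n{\left(y \right)} = 81$
$\left(-284 - o{\left(26,1 \right)}\right) n{\left(\frac{0 - 5}{5 - 2} \right)} = \left(-284 - -6\right) 81 = \left(-284 + 6\right) 81 = \left(-278\right) 81 = -22518$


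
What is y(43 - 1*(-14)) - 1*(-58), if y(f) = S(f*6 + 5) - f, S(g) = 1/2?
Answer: 3/2 ≈ 1.5000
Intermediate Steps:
S(g) = ½
y(f) = ½ - f
y(43 - 1*(-14)) - 1*(-58) = (½ - (43 - 1*(-14))) - 1*(-58) = (½ - (43 + 14)) + 58 = (½ - 1*57) + 58 = (½ - 57) + 58 = -113/2 + 58 = 3/2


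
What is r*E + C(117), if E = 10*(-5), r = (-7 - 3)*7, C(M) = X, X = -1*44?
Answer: 3456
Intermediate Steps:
X = -44
C(M) = -44
r = -70 (r = -10*7 = -70)
E = -50
r*E + C(117) = -70*(-50) - 44 = 3500 - 44 = 3456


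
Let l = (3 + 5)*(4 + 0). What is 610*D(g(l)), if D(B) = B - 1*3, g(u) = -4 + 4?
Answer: -1830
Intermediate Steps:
l = 32 (l = 8*4 = 32)
g(u) = 0
D(B) = -3 + B (D(B) = B - 3 = -3 + B)
610*D(g(l)) = 610*(-3 + 0) = 610*(-3) = -1830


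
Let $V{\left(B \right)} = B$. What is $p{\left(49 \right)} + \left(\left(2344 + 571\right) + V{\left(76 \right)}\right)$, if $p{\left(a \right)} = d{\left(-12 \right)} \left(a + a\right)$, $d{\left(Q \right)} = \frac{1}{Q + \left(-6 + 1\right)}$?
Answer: $\frac{50749}{17} \approx 2985.2$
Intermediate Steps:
$d{\left(Q \right)} = \frac{1}{-5 + Q}$ ($d{\left(Q \right)} = \frac{1}{Q - 5} = \frac{1}{-5 + Q}$)
$p{\left(a \right)} = - \frac{2 a}{17}$ ($p{\left(a \right)} = \frac{a + a}{-5 - 12} = \frac{2 a}{-17} = - \frac{2 a}{17}$)
$p{\left(49 \right)} + \left(\left(2344 + 571\right) + V{\left(76 \right)}\right) = \left(- \frac{2}{17}\right) 49 + \left(\left(2344 + 571\right) + 76\right) = - \frac{98}{17} + \left(2915 + 76\right) = - \frac{98}{17} + 2991 = \frac{50749}{17}$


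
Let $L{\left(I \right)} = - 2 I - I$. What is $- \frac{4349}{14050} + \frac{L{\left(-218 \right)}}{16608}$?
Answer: $- \frac{5253291}{19445200} \approx -0.27016$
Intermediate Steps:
$L{\left(I \right)} = - 3 I$
$- \frac{4349}{14050} + \frac{L{\left(-218 \right)}}{16608} = - \frac{4349}{14050} + \frac{\left(-3\right) \left(-218\right)}{16608} = \left(-4349\right) \frac{1}{14050} + 654 \cdot \frac{1}{16608} = - \frac{4349}{14050} + \frac{109}{2768} = - \frac{5253291}{19445200}$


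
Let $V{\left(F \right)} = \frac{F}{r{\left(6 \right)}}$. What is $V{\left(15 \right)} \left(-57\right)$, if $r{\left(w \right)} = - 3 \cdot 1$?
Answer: $285$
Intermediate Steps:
$r{\left(w \right)} = -3$ ($r{\left(w \right)} = \left(-1\right) 3 = -3$)
$V{\left(F \right)} = - \frac{F}{3}$ ($V{\left(F \right)} = \frac{F}{-3} = F \left(- \frac{1}{3}\right) = - \frac{F}{3}$)
$V{\left(15 \right)} \left(-57\right) = \left(- \frac{1}{3}\right) 15 \left(-57\right) = \left(-5\right) \left(-57\right) = 285$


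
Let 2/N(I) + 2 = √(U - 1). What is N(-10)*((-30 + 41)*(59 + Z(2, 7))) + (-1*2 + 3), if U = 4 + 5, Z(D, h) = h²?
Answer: 1189 + 1188*√2 ≈ 2869.1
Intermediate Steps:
U = 9
N(I) = 2/(-2 + 2*√2) (N(I) = 2/(-2 + √(9 - 1)) = 2/(-2 + √8) = 2/(-2 + 2*√2))
N(-10)*((-30 + 41)*(59 + Z(2, 7))) + (-1*2 + 3) = (1 + √2)*((-30 + 41)*(59 + 7²)) + (-1*2 + 3) = (1 + √2)*(11*(59 + 49)) + (-2 + 3) = (1 + √2)*(11*108) + 1 = (1 + √2)*1188 + 1 = (1188 + 1188*√2) + 1 = 1189 + 1188*√2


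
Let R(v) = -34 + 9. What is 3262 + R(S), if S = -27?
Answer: 3237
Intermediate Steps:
R(v) = -25
3262 + R(S) = 3262 - 25 = 3237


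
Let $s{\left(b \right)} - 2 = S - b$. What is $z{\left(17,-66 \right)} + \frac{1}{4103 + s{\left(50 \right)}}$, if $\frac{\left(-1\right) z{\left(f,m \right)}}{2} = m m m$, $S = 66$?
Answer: $\frac{2369542033}{4121} \approx 5.7499 \cdot 10^{5}$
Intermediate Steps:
$s{\left(b \right)} = 68 - b$ ($s{\left(b \right)} = 2 - \left(-66 + b\right) = 68 - b$)
$z{\left(f,m \right)} = - 2 m^{3}$ ($z{\left(f,m \right)} = - 2 m m m = - 2 m^{2} m = - 2 m^{3}$)
$z{\left(17,-66 \right)} + \frac{1}{4103 + s{\left(50 \right)}} = - 2 \left(-66\right)^{3} + \frac{1}{4103 + \left(68 - 50\right)} = \left(-2\right) \left(-287496\right) + \frac{1}{4103 + \left(68 - 50\right)} = 574992 + \frac{1}{4103 + 18} = 574992 + \frac{1}{4121} = \frac{2369542033}{4121}$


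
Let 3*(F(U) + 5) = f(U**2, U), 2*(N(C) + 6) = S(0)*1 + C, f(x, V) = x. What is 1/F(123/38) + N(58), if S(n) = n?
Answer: 48627/2177 ≈ 22.337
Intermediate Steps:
N(C) = -6 + C/2 (N(C) = -6 + (0*1 + C)/2 = -6 + (0 + C)/2 = -6 + C/2)
F(U) = -5 + U**2/3
1/F(123/38) + N(58) = 1/(-5 + (123/38)**2/3) + (-6 + (1/2)*58) = 1/(-5 + (123*(1/38))**2/3) + (-6 + 29) = 1/(-5 + (123/38)**2/3) + 23 = 1/(-5 + (1/3)*(15129/1444)) + 23 = 1/(-5 + 5043/1444) + 23 = 1/(-2177/1444) + 23 = -1444/2177 + 23 = 48627/2177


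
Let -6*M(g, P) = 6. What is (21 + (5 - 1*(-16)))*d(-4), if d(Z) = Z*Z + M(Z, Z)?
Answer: 630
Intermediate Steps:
M(g, P) = -1 (M(g, P) = -1/6*6 = -1)
d(Z) = -1 + Z**2 (d(Z) = Z*Z - 1 = Z**2 - 1 = -1 + Z**2)
(21 + (5 - 1*(-16)))*d(-4) = (21 + (5 - 1*(-16)))*(-1 + (-4)**2) = (21 + (5 + 16))*(-1 + 16) = (21 + 21)*15 = 42*15 = 630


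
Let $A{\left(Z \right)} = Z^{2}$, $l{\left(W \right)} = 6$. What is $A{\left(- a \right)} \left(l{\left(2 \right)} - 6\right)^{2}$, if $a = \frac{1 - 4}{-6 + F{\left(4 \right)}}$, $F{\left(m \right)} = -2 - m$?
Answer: $0$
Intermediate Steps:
$a = \frac{1}{4}$ ($a = \frac{1 - 4}{-6 - 6} = - \frac{3}{-6 - 6} = - \frac{3}{-12} = \left(-3\right) \left(- \frac{1}{12}\right) = \frac{1}{4} \approx 0.25$)
$A{\left(- a \right)} \left(l{\left(2 \right)} - 6\right)^{2} = \left(\left(-1\right) \frac{1}{4}\right)^{2} \left(6 - 6\right)^{2} = \left(- \frac{1}{4}\right)^{2} \cdot 0^{2} = \frac{1}{16} \cdot 0 = 0$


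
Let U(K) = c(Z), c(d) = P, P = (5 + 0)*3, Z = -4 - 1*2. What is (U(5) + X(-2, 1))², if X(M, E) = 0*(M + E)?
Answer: 225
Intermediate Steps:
Z = -6 (Z = -4 - 2 = -6)
X(M, E) = 0 (X(M, E) = 0*(E + M) = 0)
P = 15 (P = 5*3 = 15)
c(d) = 15
U(K) = 15
(U(5) + X(-2, 1))² = (15 + 0)² = 15² = 225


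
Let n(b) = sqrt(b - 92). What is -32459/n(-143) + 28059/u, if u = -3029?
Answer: -28059/3029 + 32459*I*sqrt(235)/235 ≈ -9.2635 + 2117.4*I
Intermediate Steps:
n(b) = sqrt(-92 + b)
-32459/n(-143) + 28059/u = -32459/sqrt(-92 - 143) + 28059/(-3029) = -32459*(-I*sqrt(235)/235) + 28059*(-1/3029) = -32459*(-I*sqrt(235)/235) - 28059/3029 = -(-32459)*I*sqrt(235)/235 - 28059/3029 = 32459*I*sqrt(235)/235 - 28059/3029 = -28059/3029 + 32459*I*sqrt(235)/235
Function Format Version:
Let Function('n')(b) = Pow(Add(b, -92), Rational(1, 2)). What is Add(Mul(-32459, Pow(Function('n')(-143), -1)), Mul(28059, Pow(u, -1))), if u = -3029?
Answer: Add(Rational(-28059, 3029), Mul(Rational(32459, 235), I, Pow(235, Rational(1, 2)))) ≈ Add(-9.2635, Mul(2117.4, I))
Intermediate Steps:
Function('n')(b) = Pow(Add(-92, b), Rational(1, 2))
Add(Mul(-32459, Pow(Function('n')(-143), -1)), Mul(28059, Pow(u, -1))) = Add(Mul(-32459, Pow(Pow(Add(-92, -143), Rational(1, 2)), -1)), Mul(28059, Pow(-3029, -1))) = Add(Mul(-32459, Pow(Pow(-235, Rational(1, 2)), -1)), Mul(28059, Rational(-1, 3029))) = Add(Mul(-32459, Pow(Mul(I, Pow(235, Rational(1, 2))), -1)), Rational(-28059, 3029)) = Add(Mul(-32459, Mul(Rational(-1, 235), I, Pow(235, Rational(1, 2)))), Rational(-28059, 3029)) = Add(Mul(Rational(32459, 235), I, Pow(235, Rational(1, 2))), Rational(-28059, 3029)) = Add(Rational(-28059, 3029), Mul(Rational(32459, 235), I, Pow(235, Rational(1, 2))))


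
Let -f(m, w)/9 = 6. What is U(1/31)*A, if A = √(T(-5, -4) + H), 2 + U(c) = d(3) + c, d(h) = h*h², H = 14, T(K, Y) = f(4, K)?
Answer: 1552*I*√10/31 ≈ 158.32*I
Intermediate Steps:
f(m, w) = -54 (f(m, w) = -9*6 = -54)
T(K, Y) = -54
d(h) = h³
U(c) = 25 + c (U(c) = -2 + (3³ + c) = -2 + (27 + c) = 25 + c)
A = 2*I*√10 (A = √(-54 + 14) = √(-40) = 2*I*√10 ≈ 6.3246*I)
U(1/31)*A = (25 + 1/31)*(2*I*√10) = 776*(2*I*√10)/31 = 1552*I*√10/31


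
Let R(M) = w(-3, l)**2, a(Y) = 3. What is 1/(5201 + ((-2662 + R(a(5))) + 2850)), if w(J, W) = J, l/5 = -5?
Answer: 1/5398 ≈ 0.00018525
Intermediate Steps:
l = -25 (l = 5*(-5) = -25)
R(M) = 9 (R(M) = (-3)**2 = 9)
1/(5201 + ((-2662 + R(a(5))) + 2850)) = 1/(5201 + ((-2662 + 9) + 2850)) = 1/(5201 + (-2653 + 2850)) = 1/(5201 + 197) = 1/5398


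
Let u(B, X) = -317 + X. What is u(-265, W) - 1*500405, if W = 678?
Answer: -500044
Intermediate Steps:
u(-265, W) - 1*500405 = (-317 + 678) - 1*500405 = 361 - 500405 = -500044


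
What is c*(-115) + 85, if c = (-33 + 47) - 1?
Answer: -1410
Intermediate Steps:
c = 13 (c = 14 - 1 = 13)
c*(-115) + 85 = 13*(-115) + 85 = -1495 + 85 = -1410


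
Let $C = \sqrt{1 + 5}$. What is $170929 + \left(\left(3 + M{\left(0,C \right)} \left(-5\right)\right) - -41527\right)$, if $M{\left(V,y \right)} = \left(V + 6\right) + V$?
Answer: $212429$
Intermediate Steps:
$C = \sqrt{6} \approx 2.4495$
$M{\left(V,y \right)} = 6 + 2 V$ ($M{\left(V,y \right)} = \left(6 + V\right) + V = 6 + 2 V$)
$170929 + \left(\left(3 + M{\left(0,C \right)} \left(-5\right)\right) - -41527\right) = 170929 + \left(\left(3 + \left(6 + 2 \cdot 0\right) \left(-5\right)\right) - -41527\right) = 170929 + \left(\left(3 + \left(6 + 0\right) \left(-5\right)\right) + 41527\right) = 170929 + \left(\left(3 + 6 \left(-5\right)\right) + 41527\right) = 170929 + \left(\left(3 - 30\right) + 41527\right) = 170929 + \left(-27 + 41527\right) = 170929 + 41500 = 212429$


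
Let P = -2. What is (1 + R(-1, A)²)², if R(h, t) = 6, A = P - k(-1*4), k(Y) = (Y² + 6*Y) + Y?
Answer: 1369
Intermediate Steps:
k(Y) = Y² + 7*Y
A = 10 (A = -2 - (-1*4)*(7 - 1*4) = -2 - (-4)*(7 - 4) = -2 - (-4)*3 = -2 - 1*(-12) = -2 + 12 = 10)
(1 + R(-1, A)²)² = (1 + 6²)² = (1 + 36)² = 37² = 1369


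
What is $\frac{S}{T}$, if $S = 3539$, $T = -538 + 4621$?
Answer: $\frac{3539}{4083} \approx 0.86677$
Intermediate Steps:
$T = 4083$
$\frac{S}{T} = \frac{3539}{4083}$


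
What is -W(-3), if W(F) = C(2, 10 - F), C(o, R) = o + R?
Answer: -15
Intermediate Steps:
C(o, R) = R + o
W(F) = 12 - F (W(F) = (10 - F) + 2 = 12 - F)
-W(-3) = -(12 - 1*(-3)) = -(12 + 3) = -1*15 = -15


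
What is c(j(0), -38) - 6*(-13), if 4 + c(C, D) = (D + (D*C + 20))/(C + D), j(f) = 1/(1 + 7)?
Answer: 22604/303 ≈ 74.601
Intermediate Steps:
j(f) = ⅛ (j(f) = 1/8 = ⅛)
c(C, D) = -4 + (20 + D + C*D)/(C + D) (c(C, D) = -4 + (D + (D*C + 20))/(C + D) = -4 + (D + (C*D + 20))/(C + D) = -4 + (D + (20 + C*D))/(C + D) = -4 + (20 + D + C*D)/(C + D))
c(j(0), -38) - 6*(-13) = (20 - 4*⅛ - 3*(-38) + (⅛)*(-38))/(⅛ - 38) - 6*(-13) = (20 - ½ + 114 - 19/4)/(-303/8) - (-78) = -8/303*515/4 - 1*(-78) = -1030/303 + 78 = 22604/303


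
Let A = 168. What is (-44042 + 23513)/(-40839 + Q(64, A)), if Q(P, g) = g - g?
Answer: 6843/13613 ≈ 0.50268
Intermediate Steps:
Q(P, g) = 0
(-44042 + 23513)/(-40839 + Q(64, A)) = (-44042 + 23513)/(-40839 + 0) = -20529/(-40839) = -20529*(-1/40839) = 6843/13613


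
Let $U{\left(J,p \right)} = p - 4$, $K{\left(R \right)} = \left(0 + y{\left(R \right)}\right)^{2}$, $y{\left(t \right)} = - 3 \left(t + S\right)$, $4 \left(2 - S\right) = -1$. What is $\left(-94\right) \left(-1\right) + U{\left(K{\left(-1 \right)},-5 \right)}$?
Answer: $85$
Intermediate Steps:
$S = \frac{9}{4}$ ($S = 2 - - \frac{1}{4} = 2 + \frac{1}{4} = \frac{9}{4} \approx 2.25$)
$y{\left(t \right)} = - \frac{27}{4} - 3 t$ ($y{\left(t \right)} = - 3 \left(t + \frac{9}{4}\right) = - 3 \left(\frac{9}{4} + t\right) = - \frac{27}{4} - 3 t$)
$K{\left(R \right)} = \left(- \frac{27}{4} - 3 R\right)^{2}$ ($K{\left(R \right)} = \left(0 - \left(\frac{27}{4} + 3 R\right)\right)^{2} = \left(- \frac{27}{4} - 3 R\right)^{2}$)
$U{\left(J,p \right)} = -4 + p$ ($U{\left(J,p \right)} = p - 4 = -4 + p$)
$\left(-94\right) \left(-1\right) + U{\left(K{\left(-1 \right)},-5 \right)} = \left(-94\right) \left(-1\right) - 9 = 94 - 9 = 85$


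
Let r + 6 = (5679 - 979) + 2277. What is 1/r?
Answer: 1/6971 ≈ 0.00014345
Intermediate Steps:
r = 6971 (r = -6 + ((5679 - 979) + 2277) = -6 + (4700 + 2277) = -6 + 6977 = 6971)
1/r = 1/6971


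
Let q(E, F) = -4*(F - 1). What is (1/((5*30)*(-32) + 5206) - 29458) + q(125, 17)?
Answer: -11985931/406 ≈ -29522.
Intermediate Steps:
q(E, F) = 4 - 4*F (q(E, F) = -4*(-1 + F) = 4 - 4*F)
(1/((5*30)*(-32) + 5206) - 29458) + q(125, 17) = (1/((5*30)*(-32) + 5206) - 29458) + (4 - 4*17) = (1/(150*(-32) + 5206) - 29458) + (4 - 68) = (1/(-4800 + 5206) - 29458) - 64 = (1/406 - 29458) - 64 = -11959947/406 - 64 = -11985931/406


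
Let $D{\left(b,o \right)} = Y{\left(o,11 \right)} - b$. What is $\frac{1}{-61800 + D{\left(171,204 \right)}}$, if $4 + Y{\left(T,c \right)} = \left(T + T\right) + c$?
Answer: $- \frac{1}{61556} \approx -1.6245 \cdot 10^{-5}$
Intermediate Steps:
$Y{\left(T,c \right)} = -4 + c + 2 T$ ($Y{\left(T,c \right)} = -4 + \left(\left(T + T\right) + c\right) = -4 + \left(2 T + c\right) = -4 + \left(c + 2 T\right) = -4 + c + 2 T$)
$D{\left(b,o \right)} = 7 - b + 2 o$ ($D{\left(b,o \right)} = \left(-4 + 11 + 2 o\right) - b = \left(7 + 2 o\right) - b = 7 - b + 2 o$)
$\frac{1}{-61800 + D{\left(171,204 \right)}} = \frac{1}{-61800 + \left(7 - 171 + 2 \cdot 204\right)} = \frac{1}{-61800 + \left(7 - 171 + 408\right)} = \frac{1}{-61800 + 244} = \frac{1}{-61556} = - \frac{1}{61556}$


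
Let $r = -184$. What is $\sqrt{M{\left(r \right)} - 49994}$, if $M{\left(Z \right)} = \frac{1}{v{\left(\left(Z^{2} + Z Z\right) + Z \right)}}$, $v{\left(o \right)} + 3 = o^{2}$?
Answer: $\frac{i \sqrt{1039569272899026933199453}}{4560030781} \approx 223.59 i$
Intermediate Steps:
$v{\left(o \right)} = -3 + o^{2}$
$M{\left(Z \right)} = \frac{1}{-3 + \left(Z + 2 Z^{2}\right)^{2}}$ ($M{\left(Z \right)} = \frac{1}{-3 + \left(\left(Z^{2} + Z Z\right) + Z\right)^{2}} = \frac{1}{-3 + \left(\left(Z^{2} + Z^{2}\right) + Z\right)^{2}} = \frac{1}{-3 + \left(2 Z^{2} + Z\right)^{2}} = \frac{1}{-3 + \left(Z + 2 Z^{2}\right)^{2}}$)
$\sqrt{M{\left(r \right)} - 49994} = \sqrt{\frac{1}{-3 + \left(-184\right)^{2} \left(1 + 2 \left(-184\right)\right)^{2}} - 49994} = \sqrt{\frac{1}{-3 + 33856 \left(1 - 368\right)^{2}} - 49994} = \sqrt{\frac{1}{-3 + 33856 \left(-367\right)^{2}} - 49994} = \sqrt{\frac{1}{-3 + 33856 \cdot 134689} - 49994} = \sqrt{\frac{1}{-3 + 4560030784} - 49994} = \sqrt{\frac{1}{4560030781} - 49994} = \sqrt{- \frac{227974178865313}{4560030781}} = \frac{i \sqrt{1039569272899026933199453}}{4560030781}$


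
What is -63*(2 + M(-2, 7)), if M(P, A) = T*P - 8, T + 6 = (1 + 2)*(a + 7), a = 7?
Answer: 4914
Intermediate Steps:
T = 36 (T = -6 + (1 + 2)*(7 + 7) = -6 + 3*14 = -6 + 42 = 36)
M(P, A) = -8 + 36*P (M(P, A) = 36*P - 8 = -8 + 36*P)
-63*(2 + M(-2, 7)) = -63*(2 + (-8 + 36*(-2))) = -63*(2 + (-8 - 72)) = -63*(2 - 80) = -63*(-78) = 4914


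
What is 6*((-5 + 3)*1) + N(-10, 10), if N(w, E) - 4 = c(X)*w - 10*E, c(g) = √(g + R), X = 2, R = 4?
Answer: -108 - 10*√6 ≈ -132.49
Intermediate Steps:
c(g) = √(4 + g) (c(g) = √(g + 4) = √(4 + g))
N(w, E) = 4 - 10*E + w*√6 (N(w, E) = 4 + (√(4 + 2)*w - 10*E) = 4 + (√6*w - 10*E) = 4 + (w*√6 - 10*E) = 4 + (-10*E + w*√6) = 4 - 10*E + w*√6)
6*((-5 + 3)*1) + N(-10, 10) = 6*((-5 + 3)*1) + (4 - 10*10 - 10*√6) = 6*(-2*1) + (4 - 100 - 10*√6) = 6*(-2) + (-96 - 10*√6) = -12 + (-96 - 10*√6) = -108 - 10*√6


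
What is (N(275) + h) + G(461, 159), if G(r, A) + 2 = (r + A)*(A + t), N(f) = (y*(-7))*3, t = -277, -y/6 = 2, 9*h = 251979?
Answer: -134737/3 ≈ -44912.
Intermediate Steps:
h = 83993/3 (h = (1/9)*251979 = 83993/3 ≈ 27998.)
y = -12 (y = -6*2 = -12)
N(f) = 252 (N(f) = -12*(-7)*3 = 84*3 = 252)
G(r, A) = -2 + (-277 + A)*(A + r) (G(r, A) = -2 + (r + A)*(A - 277) = -2 + (A + r)*(-277 + A) = -2 + (-277 + A)*(A + r))
(N(275) + h) + G(461, 159) = (252 + 83993/3) + (-2 + 159**2 - 277*159 - 277*461 + 159*461) = 84749/3 + (-2 + 25281 - 44043 - 127697 + 73299) = 84749/3 - 73162 = -134737/3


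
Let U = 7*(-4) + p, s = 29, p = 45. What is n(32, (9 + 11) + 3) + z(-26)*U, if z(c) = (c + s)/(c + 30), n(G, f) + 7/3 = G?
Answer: 509/12 ≈ 42.417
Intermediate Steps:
n(G, f) = -7/3 + G
U = 17 (U = 7*(-4) + 45 = -28 + 45 = 17)
z(c) = (29 + c)/(30 + c) (z(c) = (c + 29)/(c + 30) = (29 + c)/(30 + c))
n(32, (9 + 11) + 3) + z(-26)*U = (-7/3 + 32) + ((29 - 26)/(30 - 26))*17 = 89/3 + (3/4)*17 = 89/3 + ((¼)*3)*17 = 89/3 + (¾)*17 = 89/3 + 51/4 = 509/12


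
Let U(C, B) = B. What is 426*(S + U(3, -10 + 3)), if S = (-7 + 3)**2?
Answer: 3834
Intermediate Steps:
S = 16 (S = (-4)**2 = 16)
426*(S + U(3, -10 + 3)) = 426*(16 + (-10 + 3)) = 426*(16 - 7) = 426*9 = 3834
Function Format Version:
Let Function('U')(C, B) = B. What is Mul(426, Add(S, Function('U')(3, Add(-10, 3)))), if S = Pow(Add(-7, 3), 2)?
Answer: 3834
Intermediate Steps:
S = 16 (S = Pow(-4, 2) = 16)
Mul(426, Add(S, Function('U')(3, Add(-10, 3)))) = Mul(426, Add(16, Add(-10, 3))) = Mul(426, Add(16, -7)) = Mul(426, 9) = 3834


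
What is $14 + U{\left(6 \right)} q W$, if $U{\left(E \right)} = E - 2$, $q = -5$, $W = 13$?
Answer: $-246$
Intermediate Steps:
$U{\left(E \right)} = -2 + E$ ($U{\left(E \right)} = E - 2 = -2 + E$)
$14 + U{\left(6 \right)} q W = 14 + \left(-2 + 6\right) \left(-5\right) 13 = 14 + 4 \left(-5\right) 13 = 14 - 260 = -246$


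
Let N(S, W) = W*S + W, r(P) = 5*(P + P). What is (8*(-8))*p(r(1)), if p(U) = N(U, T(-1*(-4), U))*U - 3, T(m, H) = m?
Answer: -27968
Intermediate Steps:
r(P) = 10*P (r(P) = 5*(2*P) = 10*P)
N(S, W) = W + S*W (N(S, W) = S*W + W = W + S*W)
p(U) = -3 + U*(4 + 4*U) (p(U) = ((-1*(-4))*(1 + U))*U - 3 = (4*(1 + U))*U - 3 = (4 + 4*U)*U - 3 = U*(4 + 4*U) - 3 = -3 + U*(4 + 4*U))
(8*(-8))*p(r(1)) = (8*(-8))*(-3 + 4*(10*1)*(1 + 10*1)) = -64*(-3 + 4*10*(1 + 10)) = -64*(-3 + 4*10*11) = -64*(-3 + 440) = -64*437 = -27968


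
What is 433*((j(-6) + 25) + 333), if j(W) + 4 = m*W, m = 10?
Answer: 127302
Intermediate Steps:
j(W) = -4 + 10*W
433*((j(-6) + 25) + 333) = 433*(((-4 + 10*(-6)) + 25) + 333) = 433*(((-4 - 60) + 25) + 333) = 433*((-64 + 25) + 333) = 433*(-39 + 333) = 433*294 = 127302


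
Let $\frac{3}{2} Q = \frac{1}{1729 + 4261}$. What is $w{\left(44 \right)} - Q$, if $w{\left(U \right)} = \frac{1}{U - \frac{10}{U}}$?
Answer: $\frac{65569}{2884185} \approx 0.022734$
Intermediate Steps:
$Q = \frac{1}{8985}$ ($Q = \frac{2}{3 \left(1729 + 4261\right)} = \frac{2}{3 \cdot 5990} = \frac{2}{3} \cdot \frac{1}{5990} = \frac{1}{8985} \approx 0.0001113$)
$w{\left(44 \right)} - Q = \frac{44}{-10 + 44^{2}} - \frac{1}{8985} = \frac{44}{-10 + 1936} - \frac{1}{8985} = \frac{44}{1926} - \frac{1}{8985} = 44 \cdot \frac{1}{1926} - \frac{1}{8985} = \frac{22}{963} - \frac{1}{8985} = \frac{65569}{2884185}$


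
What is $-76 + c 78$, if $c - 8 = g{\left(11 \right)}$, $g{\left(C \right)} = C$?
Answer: $1406$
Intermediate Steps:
$c = 19$ ($c = 8 + 11 = 19$)
$-76 + c 78 = -76 + 19 \cdot 78 = -76 + 1482 = 1406$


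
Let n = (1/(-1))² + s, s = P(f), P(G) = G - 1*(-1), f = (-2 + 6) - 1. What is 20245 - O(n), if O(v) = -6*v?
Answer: 20275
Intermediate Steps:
f = 3 (f = 4 - 1 = 3)
P(G) = 1 + G (P(G) = G + 1 = 1 + G)
s = 4 (s = 1 + 3 = 4)
n = 5 (n = (1/(-1))² + 4 = (1*(-1))² + 4 = (-1)² + 4 = 1 + 4 = 5)
20245 - O(n) = 20245 - (-6)*5 = 20245 - 1*(-30) = 20245 + 30 = 20275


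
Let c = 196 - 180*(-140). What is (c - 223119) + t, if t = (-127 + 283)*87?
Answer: -184151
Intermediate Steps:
c = 25396 (c = 196 + 25200 = 25396)
t = 13572 (t = 156*87 = 13572)
(c - 223119) + t = (25396 - 223119) + 13572 = -197723 + 13572 = -184151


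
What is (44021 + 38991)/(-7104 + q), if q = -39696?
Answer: -20753/11700 ≈ -1.7738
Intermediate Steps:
(44021 + 38991)/(-7104 + q) = (44021 + 38991)/(-7104 - 39696) = 83012/(-46800) = 83012*(-1/46800) = -20753/11700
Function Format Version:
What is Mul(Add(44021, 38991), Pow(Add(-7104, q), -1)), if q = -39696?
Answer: Rational(-20753, 11700) ≈ -1.7738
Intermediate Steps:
Mul(Add(44021, 38991), Pow(Add(-7104, q), -1)) = Mul(Add(44021, 38991), Pow(Add(-7104, -39696), -1)) = Mul(83012, Pow(-46800, -1)) = Mul(83012, Rational(-1, 46800)) = Rational(-20753, 11700)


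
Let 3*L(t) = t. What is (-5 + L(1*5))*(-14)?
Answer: 140/3 ≈ 46.667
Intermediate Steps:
L(t) = t/3
(-5 + L(1*5))*(-14) = (-5 + (1*5)/3)*(-14) = (-5 + (⅓)*5)*(-14) = (-5 + 5/3)*(-14) = -10/3*(-14) = 140/3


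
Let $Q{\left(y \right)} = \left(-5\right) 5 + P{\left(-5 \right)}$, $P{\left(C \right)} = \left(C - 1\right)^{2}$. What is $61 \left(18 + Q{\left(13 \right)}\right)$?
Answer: $1769$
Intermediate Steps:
$P{\left(C \right)} = \left(-1 + C\right)^{2}$
$Q{\left(y \right)} = 11$ ($Q{\left(y \right)} = \left(-5\right) 5 + \left(-1 - 5\right)^{2} = -25 + \left(-6\right)^{2} = -25 + 36 = 11$)
$61 \left(18 + Q{\left(13 \right)}\right) = 61 \left(18 + 11\right) = 61 \cdot 29 = 1769$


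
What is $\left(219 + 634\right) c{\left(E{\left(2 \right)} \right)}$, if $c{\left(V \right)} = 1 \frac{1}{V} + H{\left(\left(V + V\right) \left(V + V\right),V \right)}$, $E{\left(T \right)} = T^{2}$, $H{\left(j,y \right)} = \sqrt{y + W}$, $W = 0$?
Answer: $\frac{7677}{4} \approx 1919.3$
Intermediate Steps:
$H{\left(j,y \right)} = \sqrt{y}$ ($H{\left(j,y \right)} = \sqrt{y + 0} = \sqrt{y}$)
$c{\left(V \right)} = \sqrt{V} + \frac{1}{V}$ ($c{\left(V \right)} = 1 \frac{1}{V} + \sqrt{V} = \frac{1}{V} + \sqrt{V} = \sqrt{V} + \frac{1}{V}$)
$\left(219 + 634\right) c{\left(E{\left(2 \right)} \right)} = \left(219 + 634\right) \frac{1 + \left(2^{2}\right)^{\frac{3}{2}}}{2^{2}} = 853 \frac{1 + 4^{\frac{3}{2}}}{4} = 853 \frac{1 + 8}{4} = 853 \cdot \frac{1}{4} \cdot 9 = 853 \cdot \frac{9}{4} = \frac{7677}{4}$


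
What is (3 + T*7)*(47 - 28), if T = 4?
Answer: 589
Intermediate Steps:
(3 + T*7)*(47 - 28) = (3 + 4*7)*(47 - 28) = (3 + 28)*19 = 31*19 = 589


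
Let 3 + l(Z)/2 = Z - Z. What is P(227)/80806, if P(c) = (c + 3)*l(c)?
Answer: -690/40403 ≈ -0.017078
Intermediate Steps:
l(Z) = -6 (l(Z) = -6 + 2*(Z - Z) = -6 + 2*0 = -6 + 0 = -6)
P(c) = -18 - 6*c (P(c) = (c + 3)*(-6) = (3 + c)*(-6) = -18 - 6*c)
P(227)/80806 = (-18 - 6*227)/80806 = (-18 - 1362)*(1/80806) = -1380*1/80806 = -690/40403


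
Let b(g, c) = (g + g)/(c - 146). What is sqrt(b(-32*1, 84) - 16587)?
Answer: I*sqrt(15939115)/31 ≈ 128.79*I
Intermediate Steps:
b(g, c) = 2*g/(-146 + c) (b(g, c) = (2*g)/(-146 + c) = 2*g/(-146 + c))
sqrt(b(-32*1, 84) - 16587) = sqrt(2*(-32*1)/(-146 + 84) - 16587) = sqrt(2*(-32)/(-62) - 16587) = sqrt(2*(-32)*(-1/62) - 16587) = sqrt(32/31 - 16587) = sqrt(-514165/31) = I*sqrt(15939115)/31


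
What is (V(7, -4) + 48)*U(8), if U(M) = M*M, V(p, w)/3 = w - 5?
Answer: 1344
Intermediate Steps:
V(p, w) = -15 + 3*w (V(p, w) = 3*(w - 5) = 3*(-5 + w) = -15 + 3*w)
U(M) = M**2
(V(7, -4) + 48)*U(8) = ((-15 + 3*(-4)) + 48)*8**2 = ((-15 - 12) + 48)*64 = (-27 + 48)*64 = 21*64 = 1344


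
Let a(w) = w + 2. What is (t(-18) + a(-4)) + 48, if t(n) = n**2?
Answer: 370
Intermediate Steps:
a(w) = 2 + w
(t(-18) + a(-4)) + 48 = ((-18)**2 + (2 - 4)) + 48 = (324 - 2) + 48 = 322 + 48 = 370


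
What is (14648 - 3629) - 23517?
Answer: -12498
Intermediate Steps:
(14648 - 3629) - 23517 = 11019 - 23517 = -12498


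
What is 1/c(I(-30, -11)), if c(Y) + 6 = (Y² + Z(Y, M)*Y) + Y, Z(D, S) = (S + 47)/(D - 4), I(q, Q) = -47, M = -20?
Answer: 17/37075 ≈ 0.00045853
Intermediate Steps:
Z(D, S) = (47 + S)/(-4 + D)
c(Y) = -6 + Y + Y² + 27*Y/(-4 + Y) (c(Y) = -6 + ((Y² + ((47 - 20)/(-4 + Y))*Y) + Y) = -6 + ((Y² + (27/(-4 + Y))*Y) + Y) = -6 + ((Y² + 27*Y/(-4 + Y)) + Y) = -6 + (Y + Y² + 27*Y/(-4 + Y)) = -6 + Y + Y² + 27*Y/(-4 + Y))
1/c(I(-30, -11)) = 1/((27*(-47) + (-4 - 47)*(-6 - 47 + (-47)²))/(-4 - 47)) = 1/((-1269 - 51*(-6 - 47 + 2209))/(-51)) = 1/(-(-1269 - 51*2156)/51) = 1/(-(-1269 - 109956)/51) = 1/(-1/51*(-111225)) = 1/(37075/17) = 17/37075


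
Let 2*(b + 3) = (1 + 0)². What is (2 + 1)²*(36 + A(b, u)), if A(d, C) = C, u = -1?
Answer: 315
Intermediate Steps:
b = -5/2 (b = -3 + (1 + 0)²/2 = -3 + (½)*1² = -3 + (½)*1 = -3 + ½ = -5/2 ≈ -2.5000)
(2 + 1)²*(36 + A(b, u)) = (2 + 1)²*(36 - 1) = 3²*35 = 9*35 = 315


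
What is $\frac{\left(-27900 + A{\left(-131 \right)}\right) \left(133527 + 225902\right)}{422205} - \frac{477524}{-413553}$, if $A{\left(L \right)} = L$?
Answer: $- \frac{66133470996729}{2771494355} \approx -23862.0$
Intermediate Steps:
$\frac{\left(-27900 + A{\left(-131 \right)}\right) \left(133527 + 225902\right)}{422205} - \frac{477524}{-413553} = \frac{\left(-27900 - 131\right) \left(133527 + 225902\right)}{422205} - \frac{477524}{-413553} = \left(-28031\right) 359429 \cdot \frac{1}{422205} - - \frac{477524}{413553} = \left(-10075154299\right) \frac{1}{422205} + \frac{477524}{413553} = - \frac{1439307757}{60315} + \frac{477524}{413553} = - \frac{66133470996729}{2771494355}$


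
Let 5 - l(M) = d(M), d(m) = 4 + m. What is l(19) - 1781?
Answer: -1799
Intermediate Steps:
l(M) = 1 - M (l(M) = 5 - (4 + M) = 5 + (-4 - M) = 1 - M)
l(19) - 1781 = (1 - 1*19) - 1781 = (1 - 19) - 1781 = -18 - 1781 = -1799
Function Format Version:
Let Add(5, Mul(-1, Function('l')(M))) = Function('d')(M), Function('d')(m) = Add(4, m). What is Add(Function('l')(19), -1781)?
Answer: -1799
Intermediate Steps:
Function('l')(M) = Add(1, Mul(-1, M)) (Function('l')(M) = Add(5, Mul(-1, Add(4, M))) = Add(5, Add(-4, Mul(-1, M))) = Add(1, Mul(-1, M)))
Add(Function('l')(19), -1781) = Add(Add(1, Mul(-1, 19)), -1781) = Add(Add(1, -19), -1781) = Add(-18, -1781) = -1799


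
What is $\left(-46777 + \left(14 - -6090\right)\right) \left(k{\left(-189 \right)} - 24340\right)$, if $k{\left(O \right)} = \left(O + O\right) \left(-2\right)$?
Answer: $959232032$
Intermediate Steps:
$k{\left(O \right)} = - 4 O$ ($k{\left(O \right)} = 2 O \left(-2\right) = - 4 O$)
$\left(-46777 + \left(14 - -6090\right)\right) \left(k{\left(-189 \right)} - 24340\right) = \left(-46777 + \left(14 - -6090\right)\right) \left(\left(-4\right) \left(-189\right) - 24340\right) = \left(-46777 + \left(14 + 6090\right)\right) \left(756 - 24340\right) = \left(-46777 + 6104\right) \left(-23584\right) = \left(-40673\right) \left(-23584\right) = 959232032$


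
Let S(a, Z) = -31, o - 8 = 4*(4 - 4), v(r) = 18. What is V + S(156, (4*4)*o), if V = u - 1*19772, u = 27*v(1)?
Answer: -19317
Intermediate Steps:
u = 486 (u = 27*18 = 486)
o = 8 (o = 8 + 4*(4 - 4) = 8 + 4*0 = 8 + 0 = 8)
V = -19286 (V = 486 - 1*19772 = 486 - 19772 = -19286)
V + S(156, (4*4)*o) = -19286 - 31 = -19317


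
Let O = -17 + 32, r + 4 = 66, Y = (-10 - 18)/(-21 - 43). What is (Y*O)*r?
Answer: 3255/8 ≈ 406.88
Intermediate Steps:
Y = 7/16 (Y = -28/(-64) = -28*(-1/64) = 7/16 ≈ 0.43750)
r = 62 (r = -4 + 66 = 62)
O = 15
(Y*O)*r = ((7/16)*15)*62 = (105/16)*62 = 3255/8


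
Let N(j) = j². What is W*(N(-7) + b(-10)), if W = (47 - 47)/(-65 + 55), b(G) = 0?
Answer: 0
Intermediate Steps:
W = 0 (W = 0/(-10) = 0*(-⅒) = 0)
W*(N(-7) + b(-10)) = 0*((-7)² + 0) = 0*(49 + 0) = 0*49 = 0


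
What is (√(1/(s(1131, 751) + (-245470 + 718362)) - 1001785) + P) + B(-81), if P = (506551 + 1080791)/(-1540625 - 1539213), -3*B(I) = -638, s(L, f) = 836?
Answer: 980087309/4619757 + I*√3512793820353558/59216 ≈ 212.15 + 1000.9*I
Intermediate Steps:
B(I) = 638/3 (B(I) = -⅓*(-638) = 638/3)
P = -793671/1539919 (P = 1587342/(-3079838) = 1587342*(-1/3079838) = -793671/1539919 ≈ -0.51540)
(√(1/(s(1131, 751) + (-245470 + 718362)) - 1001785) + P) + B(-81) = (√(1/(836 + (-245470 + 718362)) - 1001785) - 793671/1539919) + 638/3 = (√(1/(836 + 472892) - 1001785) - 793671/1539919) + 638/3 = (√(1/473728 - 1001785) - 793671/1539919) + 638/3 = (√(-474573604479/473728) - 793671/1539919) + 638/3 = (I*√3512793820353558/59216 - 793671/1539919) + 638/3 = (-793671/1539919 + I*√3512793820353558/59216) + 638/3 = 980087309/4619757 + I*√3512793820353558/59216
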